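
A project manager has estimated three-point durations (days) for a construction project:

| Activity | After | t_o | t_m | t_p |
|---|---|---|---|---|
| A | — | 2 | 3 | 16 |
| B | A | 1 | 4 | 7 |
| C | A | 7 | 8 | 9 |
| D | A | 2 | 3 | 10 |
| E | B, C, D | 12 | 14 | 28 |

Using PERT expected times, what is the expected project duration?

te_A = (2 + 4·3 + 16)/6 = 30/6 = 5
te_B = (1 + 4·4 + 7)/6 = 24/6 = 4
te_C = (7 + 4·8 + 9)/6 = 48/6 = 8
te_D = (2 + 4·3 + 10)/6 = 24/6 = 4
te_E = (12 + 4·14 + 28)/6 = 96/6 = 16

Forward pass:
ES_A = 0; EF_A = 5
ES_B = 5; EF_B = 5+4 = 9
ES_C = 5; EF_C = 5+8 = 13
ES_D = 5; EF_D = 5+4 = 9
ES_E = max(EF_B=9, EF_C=13, EF_D=9) = 13; EF_E = 13+16 = 29
Expected project duration μ = 29 days. Critical path: A → C → E.

29 days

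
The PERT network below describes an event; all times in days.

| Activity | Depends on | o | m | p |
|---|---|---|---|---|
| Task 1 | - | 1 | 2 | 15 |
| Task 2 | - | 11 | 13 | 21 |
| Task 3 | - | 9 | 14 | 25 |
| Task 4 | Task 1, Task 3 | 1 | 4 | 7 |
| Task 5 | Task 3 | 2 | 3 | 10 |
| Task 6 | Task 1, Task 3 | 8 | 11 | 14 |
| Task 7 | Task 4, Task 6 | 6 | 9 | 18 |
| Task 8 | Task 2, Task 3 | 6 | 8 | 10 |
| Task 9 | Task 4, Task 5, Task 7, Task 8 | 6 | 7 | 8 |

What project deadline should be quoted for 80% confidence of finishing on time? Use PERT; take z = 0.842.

45.9 days

te_Task 1 = (1 + 4·2 + 15)/6 = 24/6 = 4; σ²_Task 1 = ((15−1)/6)² = 5.444
te_Task 2 = (11 + 4·13 + 21)/6 = 84/6 = 14; σ²_Task 2 = ((21−11)/6)² = 2.778
te_Task 3 = (9 + 4·14 + 25)/6 = 90/6 = 15; σ²_Task 3 = ((25−9)/6)² = 7.111
te_Task 4 = (1 + 4·4 + 7)/6 = 24/6 = 4; σ²_Task 4 = ((7−1)/6)² = 1.000
te_Task 5 = (2 + 4·3 + 10)/6 = 24/6 = 4; σ²_Task 5 = ((10−2)/6)² = 1.778
te_Task 6 = (8 + 4·11 + 14)/6 = 66/6 = 11; σ²_Task 6 = ((14−8)/6)² = 1.000
te_Task 7 = (6 + 4·9 + 18)/6 = 60/6 = 10; σ²_Task 7 = ((18−6)/6)² = 4.000
te_Task 8 = (6 + 4·8 + 10)/6 = 48/6 = 8; σ²_Task 8 = ((10−6)/6)² = 0.444
te_Task 9 = (6 + 4·7 + 8)/6 = 42/6 = 7; σ²_Task 9 = ((8−6)/6)² = 0.111

Forward pass:
ES_Task 1 = 0; EF_Task 1 = 4
ES_Task 2 = 0; EF_Task 2 = 14
ES_Task 3 = 0; EF_Task 3 = 15
ES_Task 4 = max(EF_Task 1=4, EF_Task 3=15) = 15; EF_Task 4 = 15+4 = 19
ES_Task 5 = 15; EF_Task 5 = 15+4 = 19
ES_Task 6 = max(EF_Task 1=4, EF_Task 3=15) = 15; EF_Task 6 = 15+11 = 26
ES_Task 7 = max(EF_Task 4=19, EF_Task 6=26) = 26; EF_Task 7 = 26+10 = 36
ES_Task 8 = max(EF_Task 2=14, EF_Task 3=15) = 15; EF_Task 8 = 15+8 = 23
ES_Task 9 = max(EF_Task 4=19, EF_Task 5=19, EF_Task 7=36, EF_Task 8=23) = 36; EF_Task 9 = 36+7 = 43
Expected project duration μ = 43 days. Critical path: Task 3 → Task 6 → Task 7 → Task 9.

Variance along critical path = 7.111 + 1.000 + 4.000 + 0.111 = 12.222; σ = 3.496 days.
D = μ + z·σ = 43 + 0.842·3.496 = 45.9 days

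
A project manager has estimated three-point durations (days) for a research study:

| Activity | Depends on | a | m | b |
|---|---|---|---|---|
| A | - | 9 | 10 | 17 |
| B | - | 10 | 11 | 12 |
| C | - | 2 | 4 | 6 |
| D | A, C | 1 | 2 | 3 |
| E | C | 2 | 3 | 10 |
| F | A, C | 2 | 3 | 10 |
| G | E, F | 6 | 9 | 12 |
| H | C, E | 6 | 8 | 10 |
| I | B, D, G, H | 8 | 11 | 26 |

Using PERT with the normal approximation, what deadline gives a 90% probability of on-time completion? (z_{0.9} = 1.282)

41.7 days

te_A = (9 + 4·10 + 17)/6 = 66/6 = 11; σ²_A = ((17−9)/6)² = 1.778
te_B = (10 + 4·11 + 12)/6 = 66/6 = 11; σ²_B = ((12−10)/6)² = 0.111
te_C = (2 + 4·4 + 6)/6 = 24/6 = 4; σ²_C = ((6−2)/6)² = 0.444
te_D = (1 + 4·2 + 3)/6 = 12/6 = 2; σ²_D = ((3−1)/6)² = 0.111
te_E = (2 + 4·3 + 10)/6 = 24/6 = 4; σ²_E = ((10−2)/6)² = 1.778
te_F = (2 + 4·3 + 10)/6 = 24/6 = 4; σ²_F = ((10−2)/6)² = 1.778
te_G = (6 + 4·9 + 12)/6 = 54/6 = 9; σ²_G = ((12−6)/6)² = 1.000
te_H = (6 + 4·8 + 10)/6 = 48/6 = 8; σ²_H = ((10−6)/6)² = 0.444
te_I = (8 + 4·11 + 26)/6 = 78/6 = 13; σ²_I = ((26−8)/6)² = 9.000

Forward pass:
ES_A = 0; EF_A = 11
ES_B = 0; EF_B = 11
ES_C = 0; EF_C = 4
ES_D = max(EF_A=11, EF_C=4) = 11; EF_D = 11+2 = 13
ES_E = 4; EF_E = 4+4 = 8
ES_F = max(EF_A=11, EF_C=4) = 11; EF_F = 11+4 = 15
ES_G = max(EF_E=8, EF_F=15) = 15; EF_G = 15+9 = 24
ES_H = max(EF_C=4, EF_E=8) = 8; EF_H = 8+8 = 16
ES_I = max(EF_B=11, EF_D=13, EF_G=24, EF_H=16) = 24; EF_I = 24+13 = 37
Expected project duration μ = 37 days. Critical path: A → F → G → I.

Variance along critical path = 1.778 + 1.778 + 1.000 + 9.000 = 13.556; σ = 3.682 days.
D = μ + z·σ = 37 + 1.282·3.682 = 41.7 days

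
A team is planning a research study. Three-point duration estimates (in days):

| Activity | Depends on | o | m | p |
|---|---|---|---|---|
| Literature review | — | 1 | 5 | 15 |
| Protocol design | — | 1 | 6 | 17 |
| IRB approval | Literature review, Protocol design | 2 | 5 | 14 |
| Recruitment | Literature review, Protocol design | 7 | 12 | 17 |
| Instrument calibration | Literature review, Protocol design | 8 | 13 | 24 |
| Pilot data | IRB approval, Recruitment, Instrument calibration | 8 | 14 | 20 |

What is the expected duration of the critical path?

te_Literature review = (1 + 4·5 + 15)/6 = 36/6 = 6
te_Protocol design = (1 + 4·6 + 17)/6 = 42/6 = 7
te_IRB approval = (2 + 4·5 + 14)/6 = 36/6 = 6
te_Recruitment = (7 + 4·12 + 17)/6 = 72/6 = 12
te_Instrument calibration = (8 + 4·13 + 24)/6 = 84/6 = 14
te_Pilot data = (8 + 4·14 + 20)/6 = 84/6 = 14

Forward pass:
ES_Literature review = 0; EF_Literature review = 6
ES_Protocol design = 0; EF_Protocol design = 7
ES_IRB approval = max(EF_Literature review=6, EF_Protocol design=7) = 7; EF_IRB approval = 7+6 = 13
ES_Recruitment = max(EF_Literature review=6, EF_Protocol design=7) = 7; EF_Recruitment = 7+12 = 19
ES_Instrument calibration = max(EF_Literature review=6, EF_Protocol design=7) = 7; EF_Instrument calibration = 7+14 = 21
ES_Pilot data = max(EF_IRB approval=13, EF_Recruitment=19, EF_Instrument calibration=21) = 21; EF_Pilot data = 21+14 = 35
Expected project duration μ = 35 days. Critical path: Protocol design → Instrument calibration → Pilot data.

35 days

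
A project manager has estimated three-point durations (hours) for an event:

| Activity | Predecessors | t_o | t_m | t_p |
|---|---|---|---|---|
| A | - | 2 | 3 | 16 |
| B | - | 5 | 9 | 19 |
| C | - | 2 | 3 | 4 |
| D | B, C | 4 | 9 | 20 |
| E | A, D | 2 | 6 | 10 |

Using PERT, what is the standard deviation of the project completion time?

te_A = (2 + 4·3 + 16)/6 = 30/6 = 5; σ²_A = ((16−2)/6)² = 5.444
te_B = (5 + 4·9 + 19)/6 = 60/6 = 10; σ²_B = ((19−5)/6)² = 5.444
te_C = (2 + 4·3 + 4)/6 = 18/6 = 3; σ²_C = ((4−2)/6)² = 0.111
te_D = (4 + 4·9 + 20)/6 = 60/6 = 10; σ²_D = ((20−4)/6)² = 7.111
te_E = (2 + 4·6 + 10)/6 = 36/6 = 6; σ²_E = ((10−2)/6)² = 1.778

Forward pass:
ES_A = 0; EF_A = 5
ES_B = 0; EF_B = 10
ES_C = 0; EF_C = 3
ES_D = max(EF_B=10, EF_C=3) = 10; EF_D = 10+10 = 20
ES_E = max(EF_A=5, EF_D=20) = 20; EF_E = 20+6 = 26
Expected project duration μ = 26 hours. Critical path: B → D → E.

Variance along critical path = 5.444 + 7.111 + 1.778 = 14.333
σ = √14.333 = 3.786 hours

3.79 hours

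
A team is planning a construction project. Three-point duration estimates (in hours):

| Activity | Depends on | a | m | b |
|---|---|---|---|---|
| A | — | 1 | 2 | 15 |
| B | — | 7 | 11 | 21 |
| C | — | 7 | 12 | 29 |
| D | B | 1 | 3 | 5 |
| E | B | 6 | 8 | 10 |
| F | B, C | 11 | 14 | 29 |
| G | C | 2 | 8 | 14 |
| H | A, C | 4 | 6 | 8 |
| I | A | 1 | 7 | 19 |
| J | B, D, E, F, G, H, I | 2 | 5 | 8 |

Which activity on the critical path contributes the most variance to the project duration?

C

te_A = (1 + 4·2 + 15)/6 = 24/6 = 4; σ²_A = ((15−1)/6)² = 5.444
te_B = (7 + 4·11 + 21)/6 = 72/6 = 12; σ²_B = ((21−7)/6)² = 5.444
te_C = (7 + 4·12 + 29)/6 = 84/6 = 14; σ²_C = ((29−7)/6)² = 13.444
te_D = (1 + 4·3 + 5)/6 = 18/6 = 3; σ²_D = ((5−1)/6)² = 0.444
te_E = (6 + 4·8 + 10)/6 = 48/6 = 8; σ²_E = ((10−6)/6)² = 0.444
te_F = (11 + 4·14 + 29)/6 = 96/6 = 16; σ²_F = ((29−11)/6)² = 9.000
te_G = (2 + 4·8 + 14)/6 = 48/6 = 8; σ²_G = ((14−2)/6)² = 4.000
te_H = (4 + 4·6 + 8)/6 = 36/6 = 6; σ²_H = ((8−4)/6)² = 0.444
te_I = (1 + 4·7 + 19)/6 = 48/6 = 8; σ²_I = ((19−1)/6)² = 9.000
te_J = (2 + 4·5 + 8)/6 = 30/6 = 5; σ²_J = ((8−2)/6)² = 1.000

Forward pass:
ES_A = 0; EF_A = 4
ES_B = 0; EF_B = 12
ES_C = 0; EF_C = 14
ES_D = 12; EF_D = 12+3 = 15
ES_E = 12; EF_E = 12+8 = 20
ES_F = max(EF_B=12, EF_C=14) = 14; EF_F = 14+16 = 30
ES_G = 14; EF_G = 14+8 = 22
ES_H = max(EF_A=4, EF_C=14) = 14; EF_H = 14+6 = 20
ES_I = 4; EF_I = 4+8 = 12
ES_J = max(EF_B=12, EF_D=15, EF_E=20, EF_F=30, EF_G=22, EF_H=20, EF_I=12) = 30; EF_J = 30+5 = 35
Expected project duration μ = 35 hours. Critical path: C → F → J.

Variances on critical path: σ²_C=13.444, σ²_F=9.000, σ²_J=1.000.
Largest is σ²_C = 13.444.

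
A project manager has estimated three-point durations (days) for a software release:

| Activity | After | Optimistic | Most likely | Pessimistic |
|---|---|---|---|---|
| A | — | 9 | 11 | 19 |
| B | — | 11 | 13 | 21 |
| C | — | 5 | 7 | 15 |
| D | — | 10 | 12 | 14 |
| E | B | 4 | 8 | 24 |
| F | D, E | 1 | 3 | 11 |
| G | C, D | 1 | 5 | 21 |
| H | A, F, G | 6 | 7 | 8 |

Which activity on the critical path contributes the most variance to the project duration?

E

te_A = (9 + 4·11 + 19)/6 = 72/6 = 12; σ²_A = ((19−9)/6)² = 2.778
te_B = (11 + 4·13 + 21)/6 = 84/6 = 14; σ²_B = ((21−11)/6)² = 2.778
te_C = (5 + 4·7 + 15)/6 = 48/6 = 8; σ²_C = ((15−5)/6)² = 2.778
te_D = (10 + 4·12 + 14)/6 = 72/6 = 12; σ²_D = ((14−10)/6)² = 0.444
te_E = (4 + 4·8 + 24)/6 = 60/6 = 10; σ²_E = ((24−4)/6)² = 11.111
te_F = (1 + 4·3 + 11)/6 = 24/6 = 4; σ²_F = ((11−1)/6)² = 2.778
te_G = (1 + 4·5 + 21)/6 = 42/6 = 7; σ²_G = ((21−1)/6)² = 11.111
te_H = (6 + 4·7 + 8)/6 = 42/6 = 7; σ²_H = ((8−6)/6)² = 0.111

Forward pass:
ES_A = 0; EF_A = 12
ES_B = 0; EF_B = 14
ES_C = 0; EF_C = 8
ES_D = 0; EF_D = 12
ES_E = 14; EF_E = 14+10 = 24
ES_F = max(EF_D=12, EF_E=24) = 24; EF_F = 24+4 = 28
ES_G = max(EF_C=8, EF_D=12) = 12; EF_G = 12+7 = 19
ES_H = max(EF_A=12, EF_F=28, EF_G=19) = 28; EF_H = 28+7 = 35
Expected project duration μ = 35 days. Critical path: B → E → F → H.

Variances on critical path: σ²_B=2.778, σ²_E=11.111, σ²_F=2.778, σ²_H=0.111.
Largest is σ²_E = 11.111.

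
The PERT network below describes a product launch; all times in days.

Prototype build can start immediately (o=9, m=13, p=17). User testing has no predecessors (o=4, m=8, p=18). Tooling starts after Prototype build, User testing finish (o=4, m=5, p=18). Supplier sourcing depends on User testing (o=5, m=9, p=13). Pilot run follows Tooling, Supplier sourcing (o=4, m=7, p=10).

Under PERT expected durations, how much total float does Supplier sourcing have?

2 days

te_Prototype build = (9 + 4·13 + 17)/6 = 78/6 = 13
te_User testing = (4 + 4·8 + 18)/6 = 54/6 = 9
te_Tooling = (4 + 4·5 + 18)/6 = 42/6 = 7
te_Supplier sourcing = (5 + 4·9 + 13)/6 = 54/6 = 9
te_Pilot run = (4 + 4·7 + 10)/6 = 42/6 = 7

Forward pass:
ES_Prototype build = 0; EF_Prototype build = 13
ES_User testing = 0; EF_User testing = 9
ES_Tooling = max(EF_Prototype build=13, EF_User testing=9) = 13; EF_Tooling = 13+7 = 20
ES_Supplier sourcing = 9; EF_Supplier sourcing = 9+9 = 18
ES_Pilot run = max(EF_Tooling=20, EF_Supplier sourcing=18) = 20; EF_Pilot run = 20+7 = 27
Expected project duration μ = 27 days. Critical path: Prototype build → Tooling → Pilot run.

Backward pass:
LF_Pilot run = 27; LS_Pilot run = 27−7 = 20
LF_Supplier sourcing = LS_Pilot run = 20; LS_Supplier sourcing = 20−9 = 11
LF_Tooling = LS_Pilot run = 20; LS_Tooling = 20−7 = 13
LF_User testing = min(LS_Tooling=13, LS_Supplier sourcing=11) = 11; LS_User testing = 11−9 = 2
LF_Prototype build = LS_Tooling = 13; LS_Prototype build = 13−13 = 0
Slack_Supplier sourcing = LS_Supplier sourcing − ES_Supplier sourcing = 11 − 9 = 2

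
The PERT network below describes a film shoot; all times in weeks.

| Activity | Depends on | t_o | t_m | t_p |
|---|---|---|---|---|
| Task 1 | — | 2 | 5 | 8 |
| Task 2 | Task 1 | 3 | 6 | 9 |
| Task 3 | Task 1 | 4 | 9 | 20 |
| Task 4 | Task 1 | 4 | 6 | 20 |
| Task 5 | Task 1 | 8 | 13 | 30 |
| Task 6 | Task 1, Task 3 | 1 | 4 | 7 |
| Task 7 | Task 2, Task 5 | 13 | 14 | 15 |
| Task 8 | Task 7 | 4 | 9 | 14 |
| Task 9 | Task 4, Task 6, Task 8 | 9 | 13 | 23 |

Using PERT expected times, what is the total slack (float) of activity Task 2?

te_Task 1 = (2 + 4·5 + 8)/6 = 30/6 = 5
te_Task 2 = (3 + 4·6 + 9)/6 = 36/6 = 6
te_Task 3 = (4 + 4·9 + 20)/6 = 60/6 = 10
te_Task 4 = (4 + 4·6 + 20)/6 = 48/6 = 8
te_Task 5 = (8 + 4·13 + 30)/6 = 90/6 = 15
te_Task 6 = (1 + 4·4 + 7)/6 = 24/6 = 4
te_Task 7 = (13 + 4·14 + 15)/6 = 84/6 = 14
te_Task 8 = (4 + 4·9 + 14)/6 = 54/6 = 9
te_Task 9 = (9 + 4·13 + 23)/6 = 84/6 = 14

Forward pass:
ES_Task 1 = 0; EF_Task 1 = 5
ES_Task 2 = 5; EF_Task 2 = 5+6 = 11
ES_Task 3 = 5; EF_Task 3 = 5+10 = 15
ES_Task 4 = 5; EF_Task 4 = 5+8 = 13
ES_Task 5 = 5; EF_Task 5 = 5+15 = 20
ES_Task 6 = max(EF_Task 1=5, EF_Task 3=15) = 15; EF_Task 6 = 15+4 = 19
ES_Task 7 = max(EF_Task 2=11, EF_Task 5=20) = 20; EF_Task 7 = 20+14 = 34
ES_Task 8 = 34; EF_Task 8 = 34+9 = 43
ES_Task 9 = max(EF_Task 4=13, EF_Task 6=19, EF_Task 8=43) = 43; EF_Task 9 = 43+14 = 57
Expected project duration μ = 57 weeks. Critical path: Task 1 → Task 5 → Task 7 → Task 8 → Task 9.

Backward pass:
LF_Task 9 = 57; LS_Task 9 = 57−14 = 43
LF_Task 8 = LS_Task 9 = 43; LS_Task 8 = 43−9 = 34
LF_Task 7 = LS_Task 8 = 34; LS_Task 7 = 34−14 = 20
LF_Task 6 = LS_Task 9 = 43; LS_Task 6 = 43−4 = 39
LF_Task 5 = LS_Task 7 = 20; LS_Task 5 = 20−15 = 5
LF_Task 4 = LS_Task 9 = 43; LS_Task 4 = 43−8 = 35
LF_Task 3 = LS_Task 6 = 39; LS_Task 3 = 39−10 = 29
LF_Task 2 = LS_Task 7 = 20; LS_Task 2 = 20−6 = 14
LF_Task 1 = min(LS_Task 2=14, LS_Task 3=29, LS_Task 4=35, LS_Task 5=5, LS_Task 6=39) = 5; LS_Task 1 = 5−5 = 0
Slack_Task 2 = LS_Task 2 − ES_Task 2 = 14 − 5 = 9

9 weeks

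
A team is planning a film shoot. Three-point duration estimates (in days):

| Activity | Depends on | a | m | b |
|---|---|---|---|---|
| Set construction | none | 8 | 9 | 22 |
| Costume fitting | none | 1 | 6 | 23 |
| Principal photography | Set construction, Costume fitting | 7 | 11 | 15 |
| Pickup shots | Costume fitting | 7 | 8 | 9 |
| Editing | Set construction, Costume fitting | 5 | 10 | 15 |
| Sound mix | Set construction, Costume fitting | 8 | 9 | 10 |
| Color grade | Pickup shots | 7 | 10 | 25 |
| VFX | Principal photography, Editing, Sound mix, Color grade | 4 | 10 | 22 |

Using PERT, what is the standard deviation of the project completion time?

te_Set construction = (8 + 4·9 + 22)/6 = 66/6 = 11; σ²_Set construction = ((22−8)/6)² = 5.444
te_Costume fitting = (1 + 4·6 + 23)/6 = 48/6 = 8; σ²_Costume fitting = ((23−1)/6)² = 13.444
te_Principal photography = (7 + 4·11 + 15)/6 = 66/6 = 11; σ²_Principal photography = ((15−7)/6)² = 1.778
te_Pickup shots = (7 + 4·8 + 9)/6 = 48/6 = 8; σ²_Pickup shots = ((9−7)/6)² = 0.111
te_Editing = (5 + 4·10 + 15)/6 = 60/6 = 10; σ²_Editing = ((15−5)/6)² = 2.778
te_Sound mix = (8 + 4·9 + 10)/6 = 54/6 = 9; σ²_Sound mix = ((10−8)/6)² = 0.111
te_Color grade = (7 + 4·10 + 25)/6 = 72/6 = 12; σ²_Color grade = ((25−7)/6)² = 9.000
te_VFX = (4 + 4·10 + 22)/6 = 66/6 = 11; σ²_VFX = ((22−4)/6)² = 9.000

Forward pass:
ES_Set construction = 0; EF_Set construction = 11
ES_Costume fitting = 0; EF_Costume fitting = 8
ES_Principal photography = max(EF_Set construction=11, EF_Costume fitting=8) = 11; EF_Principal photography = 11+11 = 22
ES_Pickup shots = 8; EF_Pickup shots = 8+8 = 16
ES_Editing = max(EF_Set construction=11, EF_Costume fitting=8) = 11; EF_Editing = 11+10 = 21
ES_Sound mix = max(EF_Set construction=11, EF_Costume fitting=8) = 11; EF_Sound mix = 11+9 = 20
ES_Color grade = 16; EF_Color grade = 16+12 = 28
ES_VFX = max(EF_Principal photography=22, EF_Editing=21, EF_Sound mix=20, EF_Color grade=28) = 28; EF_VFX = 28+11 = 39
Expected project duration μ = 39 days. Critical path: Costume fitting → Pickup shots → Color grade → VFX.

Variance along critical path = 13.444 + 0.111 + 9.000 + 9.000 = 31.556
σ = √31.556 = 5.617 days

5.62 days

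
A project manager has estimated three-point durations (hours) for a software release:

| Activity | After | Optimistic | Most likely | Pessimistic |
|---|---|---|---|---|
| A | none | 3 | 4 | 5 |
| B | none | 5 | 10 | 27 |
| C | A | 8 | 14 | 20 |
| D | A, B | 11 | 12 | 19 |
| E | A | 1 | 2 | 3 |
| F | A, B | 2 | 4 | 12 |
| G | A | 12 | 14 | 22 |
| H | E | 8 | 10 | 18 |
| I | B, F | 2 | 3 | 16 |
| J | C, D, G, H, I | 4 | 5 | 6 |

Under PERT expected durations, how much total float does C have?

7 hours

te_A = (3 + 4·4 + 5)/6 = 24/6 = 4
te_B = (5 + 4·10 + 27)/6 = 72/6 = 12
te_C = (8 + 4·14 + 20)/6 = 84/6 = 14
te_D = (11 + 4·12 + 19)/6 = 78/6 = 13
te_E = (1 + 4·2 + 3)/6 = 12/6 = 2
te_F = (2 + 4·4 + 12)/6 = 30/6 = 5
te_G = (12 + 4·14 + 22)/6 = 90/6 = 15
te_H = (8 + 4·10 + 18)/6 = 66/6 = 11
te_I = (2 + 4·3 + 16)/6 = 30/6 = 5
te_J = (4 + 4·5 + 6)/6 = 30/6 = 5

Forward pass:
ES_A = 0; EF_A = 4
ES_B = 0; EF_B = 12
ES_C = 4; EF_C = 4+14 = 18
ES_D = max(EF_A=4, EF_B=12) = 12; EF_D = 12+13 = 25
ES_E = 4; EF_E = 4+2 = 6
ES_F = max(EF_A=4, EF_B=12) = 12; EF_F = 12+5 = 17
ES_G = 4; EF_G = 4+15 = 19
ES_H = 6; EF_H = 6+11 = 17
ES_I = max(EF_B=12, EF_F=17) = 17; EF_I = 17+5 = 22
ES_J = max(EF_C=18, EF_D=25, EF_G=19, EF_H=17, EF_I=22) = 25; EF_J = 25+5 = 30
Expected project duration μ = 30 hours. Critical path: B → D → J.

Backward pass:
LF_J = 30; LS_J = 30−5 = 25
LF_I = LS_J = 25; LS_I = 25−5 = 20
LF_H = LS_J = 25; LS_H = 25−11 = 14
LF_G = LS_J = 25; LS_G = 25−15 = 10
LF_F = LS_I = 20; LS_F = 20−5 = 15
LF_E = LS_H = 14; LS_E = 14−2 = 12
LF_D = LS_J = 25; LS_D = 25−13 = 12
LF_C = LS_J = 25; LS_C = 25−14 = 11
LF_B = min(LS_D=12, LS_F=15, LS_I=20) = 12; LS_B = 12−12 = 0
LF_A = min(LS_C=11, LS_D=12, LS_E=12, LS_F=15, LS_G=10) = 10; LS_A = 10−4 = 6
Slack_C = LS_C − ES_C = 11 − 4 = 7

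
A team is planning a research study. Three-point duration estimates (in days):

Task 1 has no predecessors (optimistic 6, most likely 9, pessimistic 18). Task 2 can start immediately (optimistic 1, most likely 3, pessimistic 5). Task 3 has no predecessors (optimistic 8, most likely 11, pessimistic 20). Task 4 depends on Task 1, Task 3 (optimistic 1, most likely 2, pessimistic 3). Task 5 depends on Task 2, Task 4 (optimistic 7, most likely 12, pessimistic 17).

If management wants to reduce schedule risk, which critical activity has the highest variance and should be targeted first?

te_Task 1 = (6 + 4·9 + 18)/6 = 60/6 = 10; σ²_Task 1 = ((18−6)/6)² = 4.000
te_Task 2 = (1 + 4·3 + 5)/6 = 18/6 = 3; σ²_Task 2 = ((5−1)/6)² = 0.444
te_Task 3 = (8 + 4·11 + 20)/6 = 72/6 = 12; σ²_Task 3 = ((20−8)/6)² = 4.000
te_Task 4 = (1 + 4·2 + 3)/6 = 12/6 = 2; σ²_Task 4 = ((3−1)/6)² = 0.111
te_Task 5 = (7 + 4·12 + 17)/6 = 72/6 = 12; σ²_Task 5 = ((17−7)/6)² = 2.778

Forward pass:
ES_Task 1 = 0; EF_Task 1 = 10
ES_Task 2 = 0; EF_Task 2 = 3
ES_Task 3 = 0; EF_Task 3 = 12
ES_Task 4 = max(EF_Task 1=10, EF_Task 3=12) = 12; EF_Task 4 = 12+2 = 14
ES_Task 5 = max(EF_Task 2=3, EF_Task 4=14) = 14; EF_Task 5 = 14+12 = 26
Expected project duration μ = 26 days. Critical path: Task 3 → Task 4 → Task 5.

Variances on critical path: σ²_Task 3=4.000, σ²_Task 4=0.111, σ²_Task 5=2.778.
Largest is σ²_Task 3 = 4.000.

Task 3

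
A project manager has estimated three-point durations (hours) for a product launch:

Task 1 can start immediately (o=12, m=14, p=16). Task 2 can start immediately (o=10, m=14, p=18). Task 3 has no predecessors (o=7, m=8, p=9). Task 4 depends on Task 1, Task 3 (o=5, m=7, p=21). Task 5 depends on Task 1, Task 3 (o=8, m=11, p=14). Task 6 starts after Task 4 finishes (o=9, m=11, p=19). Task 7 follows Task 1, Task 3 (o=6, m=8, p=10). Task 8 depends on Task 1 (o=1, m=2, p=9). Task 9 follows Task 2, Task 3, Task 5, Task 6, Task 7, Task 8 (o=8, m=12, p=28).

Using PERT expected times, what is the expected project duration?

49 hours

te_Task 1 = (12 + 4·14 + 16)/6 = 84/6 = 14
te_Task 2 = (10 + 4·14 + 18)/6 = 84/6 = 14
te_Task 3 = (7 + 4·8 + 9)/6 = 48/6 = 8
te_Task 4 = (5 + 4·7 + 21)/6 = 54/6 = 9
te_Task 5 = (8 + 4·11 + 14)/6 = 66/6 = 11
te_Task 6 = (9 + 4·11 + 19)/6 = 72/6 = 12
te_Task 7 = (6 + 4·8 + 10)/6 = 48/6 = 8
te_Task 8 = (1 + 4·2 + 9)/6 = 18/6 = 3
te_Task 9 = (8 + 4·12 + 28)/6 = 84/6 = 14

Forward pass:
ES_Task 1 = 0; EF_Task 1 = 14
ES_Task 2 = 0; EF_Task 2 = 14
ES_Task 3 = 0; EF_Task 3 = 8
ES_Task 4 = max(EF_Task 1=14, EF_Task 3=8) = 14; EF_Task 4 = 14+9 = 23
ES_Task 5 = max(EF_Task 1=14, EF_Task 3=8) = 14; EF_Task 5 = 14+11 = 25
ES_Task 6 = 23; EF_Task 6 = 23+12 = 35
ES_Task 7 = max(EF_Task 1=14, EF_Task 3=8) = 14; EF_Task 7 = 14+8 = 22
ES_Task 8 = 14; EF_Task 8 = 14+3 = 17
ES_Task 9 = max(EF_Task 2=14, EF_Task 3=8, EF_Task 5=25, EF_Task 6=35, EF_Task 7=22, EF_Task 8=17) = 35; EF_Task 9 = 35+14 = 49
Expected project duration μ = 49 hours. Critical path: Task 1 → Task 4 → Task 6 → Task 9.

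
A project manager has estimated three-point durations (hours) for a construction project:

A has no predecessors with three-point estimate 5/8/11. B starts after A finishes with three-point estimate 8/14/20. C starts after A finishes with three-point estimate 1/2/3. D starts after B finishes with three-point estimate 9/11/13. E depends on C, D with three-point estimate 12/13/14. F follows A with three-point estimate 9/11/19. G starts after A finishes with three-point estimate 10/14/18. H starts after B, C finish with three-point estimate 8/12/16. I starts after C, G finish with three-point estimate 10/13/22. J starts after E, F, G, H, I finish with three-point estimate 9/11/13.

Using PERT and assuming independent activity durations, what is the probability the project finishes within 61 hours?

te_A = (5 + 4·8 + 11)/6 = 48/6 = 8; σ²_A = ((11−5)/6)² = 1.000
te_B = (8 + 4·14 + 20)/6 = 84/6 = 14; σ²_B = ((20−8)/6)² = 4.000
te_C = (1 + 4·2 + 3)/6 = 12/6 = 2; σ²_C = ((3−1)/6)² = 0.111
te_D = (9 + 4·11 + 13)/6 = 66/6 = 11; σ²_D = ((13−9)/6)² = 0.444
te_E = (12 + 4·13 + 14)/6 = 78/6 = 13; σ²_E = ((14−12)/6)² = 0.111
te_F = (9 + 4·11 + 19)/6 = 72/6 = 12; σ²_F = ((19−9)/6)² = 2.778
te_G = (10 + 4·14 + 18)/6 = 84/6 = 14; σ²_G = ((18−10)/6)² = 1.778
te_H = (8 + 4·12 + 16)/6 = 72/6 = 12; σ²_H = ((16−8)/6)² = 1.778
te_I = (10 + 4·13 + 22)/6 = 84/6 = 14; σ²_I = ((22−10)/6)² = 4.000
te_J = (9 + 4·11 + 13)/6 = 66/6 = 11; σ²_J = ((13−9)/6)² = 0.444

Forward pass:
ES_A = 0; EF_A = 8
ES_B = 8; EF_B = 8+14 = 22
ES_C = 8; EF_C = 8+2 = 10
ES_D = 22; EF_D = 22+11 = 33
ES_E = max(EF_C=10, EF_D=33) = 33; EF_E = 33+13 = 46
ES_F = 8; EF_F = 8+12 = 20
ES_G = 8; EF_G = 8+14 = 22
ES_H = max(EF_B=22, EF_C=10) = 22; EF_H = 22+12 = 34
ES_I = max(EF_C=10, EF_G=22) = 22; EF_I = 22+14 = 36
ES_J = max(EF_E=46, EF_F=20, EF_G=22, EF_H=34, EF_I=36) = 46; EF_J = 46+11 = 57
Expected project duration μ = 57 hours. Critical path: A → B → D → E → J.

Variance along critical path = 1.000 + 4.000 + 0.444 + 0.111 + 0.444 = 6.000; σ = √6.000 = 2.449 hours.
Z = (61 − 57) / 2.449 = 1.633
P(T ≤ 61) = Φ(1.633) ≈ 0.949

0.949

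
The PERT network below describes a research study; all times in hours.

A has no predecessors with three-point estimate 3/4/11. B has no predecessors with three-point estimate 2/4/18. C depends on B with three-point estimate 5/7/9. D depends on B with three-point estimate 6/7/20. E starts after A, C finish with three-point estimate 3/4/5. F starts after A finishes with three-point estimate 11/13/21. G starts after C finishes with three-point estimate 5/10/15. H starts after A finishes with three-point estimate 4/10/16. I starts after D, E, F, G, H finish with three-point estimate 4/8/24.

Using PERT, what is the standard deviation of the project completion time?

te_A = (3 + 4·4 + 11)/6 = 30/6 = 5; σ²_A = ((11−3)/6)² = 1.778
te_B = (2 + 4·4 + 18)/6 = 36/6 = 6; σ²_B = ((18−2)/6)² = 7.111
te_C = (5 + 4·7 + 9)/6 = 42/6 = 7; σ²_C = ((9−5)/6)² = 0.444
te_D = (6 + 4·7 + 20)/6 = 54/6 = 9; σ²_D = ((20−6)/6)² = 5.444
te_E = (3 + 4·4 + 5)/6 = 24/6 = 4; σ²_E = ((5−3)/6)² = 0.111
te_F = (11 + 4·13 + 21)/6 = 84/6 = 14; σ²_F = ((21−11)/6)² = 2.778
te_G = (5 + 4·10 + 15)/6 = 60/6 = 10; σ²_G = ((15−5)/6)² = 2.778
te_H = (4 + 4·10 + 16)/6 = 60/6 = 10; σ²_H = ((16−4)/6)² = 4.000
te_I = (4 + 4·8 + 24)/6 = 60/6 = 10; σ²_I = ((24−4)/6)² = 11.111

Forward pass:
ES_A = 0; EF_A = 5
ES_B = 0; EF_B = 6
ES_C = 6; EF_C = 6+7 = 13
ES_D = 6; EF_D = 6+9 = 15
ES_E = max(EF_A=5, EF_C=13) = 13; EF_E = 13+4 = 17
ES_F = 5; EF_F = 5+14 = 19
ES_G = 13; EF_G = 13+10 = 23
ES_H = 5; EF_H = 5+10 = 15
ES_I = max(EF_D=15, EF_E=17, EF_F=19, EF_G=23, EF_H=15) = 23; EF_I = 23+10 = 33
Expected project duration μ = 33 hours. Critical path: B → C → G → I.

Variance along critical path = 7.111 + 0.444 + 2.778 + 11.111 = 21.444
σ = √21.444 = 4.631 hours

4.63 hours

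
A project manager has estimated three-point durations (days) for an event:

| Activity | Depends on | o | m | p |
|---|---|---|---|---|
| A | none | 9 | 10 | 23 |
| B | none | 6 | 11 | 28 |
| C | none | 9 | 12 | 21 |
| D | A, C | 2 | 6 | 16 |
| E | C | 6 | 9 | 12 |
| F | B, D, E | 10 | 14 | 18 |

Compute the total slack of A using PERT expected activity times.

3 days

te_A = (9 + 4·10 + 23)/6 = 72/6 = 12
te_B = (6 + 4·11 + 28)/6 = 78/6 = 13
te_C = (9 + 4·12 + 21)/6 = 78/6 = 13
te_D = (2 + 4·6 + 16)/6 = 42/6 = 7
te_E = (6 + 4·9 + 12)/6 = 54/6 = 9
te_F = (10 + 4·14 + 18)/6 = 84/6 = 14

Forward pass:
ES_A = 0; EF_A = 12
ES_B = 0; EF_B = 13
ES_C = 0; EF_C = 13
ES_D = max(EF_A=12, EF_C=13) = 13; EF_D = 13+7 = 20
ES_E = 13; EF_E = 13+9 = 22
ES_F = max(EF_B=13, EF_D=20, EF_E=22) = 22; EF_F = 22+14 = 36
Expected project duration μ = 36 days. Critical path: C → E → F.

Backward pass:
LF_F = 36; LS_F = 36−14 = 22
LF_E = LS_F = 22; LS_E = 22−9 = 13
LF_D = LS_F = 22; LS_D = 22−7 = 15
LF_C = min(LS_D=15, LS_E=13) = 13; LS_C = 13−13 = 0
LF_B = LS_F = 22; LS_B = 22−13 = 9
LF_A = LS_D = 15; LS_A = 15−12 = 3
Slack_A = LS_A − ES_A = 3 − 0 = 3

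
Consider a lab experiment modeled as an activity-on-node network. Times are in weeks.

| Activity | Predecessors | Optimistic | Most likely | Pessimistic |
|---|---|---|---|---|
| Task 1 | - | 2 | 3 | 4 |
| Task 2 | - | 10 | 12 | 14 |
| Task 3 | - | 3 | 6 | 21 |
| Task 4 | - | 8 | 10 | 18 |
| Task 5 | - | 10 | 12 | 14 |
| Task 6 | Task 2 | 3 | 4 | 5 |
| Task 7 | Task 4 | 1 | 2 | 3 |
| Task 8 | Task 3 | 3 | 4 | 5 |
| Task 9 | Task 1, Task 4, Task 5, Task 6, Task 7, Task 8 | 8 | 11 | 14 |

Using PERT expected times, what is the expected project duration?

te_Task 1 = (2 + 4·3 + 4)/6 = 18/6 = 3
te_Task 2 = (10 + 4·12 + 14)/6 = 72/6 = 12
te_Task 3 = (3 + 4·6 + 21)/6 = 48/6 = 8
te_Task 4 = (8 + 4·10 + 18)/6 = 66/6 = 11
te_Task 5 = (10 + 4·12 + 14)/6 = 72/6 = 12
te_Task 6 = (3 + 4·4 + 5)/6 = 24/6 = 4
te_Task 7 = (1 + 4·2 + 3)/6 = 12/6 = 2
te_Task 8 = (3 + 4·4 + 5)/6 = 24/6 = 4
te_Task 9 = (8 + 4·11 + 14)/6 = 66/6 = 11

Forward pass:
ES_Task 1 = 0; EF_Task 1 = 3
ES_Task 2 = 0; EF_Task 2 = 12
ES_Task 3 = 0; EF_Task 3 = 8
ES_Task 4 = 0; EF_Task 4 = 11
ES_Task 5 = 0; EF_Task 5 = 12
ES_Task 6 = 12; EF_Task 6 = 12+4 = 16
ES_Task 7 = 11; EF_Task 7 = 11+2 = 13
ES_Task 8 = 8; EF_Task 8 = 8+4 = 12
ES_Task 9 = max(EF_Task 1=3, EF_Task 4=11, EF_Task 5=12, EF_Task 6=16, EF_Task 7=13, EF_Task 8=12) = 16; EF_Task 9 = 16+11 = 27
Expected project duration μ = 27 weeks. Critical path: Task 2 → Task 6 → Task 9.

27 weeks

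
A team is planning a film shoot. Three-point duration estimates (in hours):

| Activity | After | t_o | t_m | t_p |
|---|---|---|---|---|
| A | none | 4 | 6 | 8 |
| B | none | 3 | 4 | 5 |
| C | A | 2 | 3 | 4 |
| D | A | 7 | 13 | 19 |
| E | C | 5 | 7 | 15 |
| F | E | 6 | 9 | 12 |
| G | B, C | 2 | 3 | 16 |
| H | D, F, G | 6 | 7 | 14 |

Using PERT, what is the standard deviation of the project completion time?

te_A = (4 + 4·6 + 8)/6 = 36/6 = 6; σ²_A = ((8−4)/6)² = 0.444
te_B = (3 + 4·4 + 5)/6 = 24/6 = 4; σ²_B = ((5−3)/6)² = 0.111
te_C = (2 + 4·3 + 4)/6 = 18/6 = 3; σ²_C = ((4−2)/6)² = 0.111
te_D = (7 + 4·13 + 19)/6 = 78/6 = 13; σ²_D = ((19−7)/6)² = 4.000
te_E = (5 + 4·7 + 15)/6 = 48/6 = 8; σ²_E = ((15−5)/6)² = 2.778
te_F = (6 + 4·9 + 12)/6 = 54/6 = 9; σ²_F = ((12−6)/6)² = 1.000
te_G = (2 + 4·3 + 16)/6 = 30/6 = 5; σ²_G = ((16−2)/6)² = 5.444
te_H = (6 + 4·7 + 14)/6 = 48/6 = 8; σ²_H = ((14−6)/6)² = 1.778

Forward pass:
ES_A = 0; EF_A = 6
ES_B = 0; EF_B = 4
ES_C = 6; EF_C = 6+3 = 9
ES_D = 6; EF_D = 6+13 = 19
ES_E = 9; EF_E = 9+8 = 17
ES_F = 17; EF_F = 17+9 = 26
ES_G = max(EF_B=4, EF_C=9) = 9; EF_G = 9+5 = 14
ES_H = max(EF_D=19, EF_F=26, EF_G=14) = 26; EF_H = 26+8 = 34
Expected project duration μ = 34 hours. Critical path: A → C → E → F → H.

Variance along critical path = 0.444 + 0.111 + 2.778 + 1.000 + 1.778 = 6.111
σ = √6.111 = 2.472 hours

2.47 hours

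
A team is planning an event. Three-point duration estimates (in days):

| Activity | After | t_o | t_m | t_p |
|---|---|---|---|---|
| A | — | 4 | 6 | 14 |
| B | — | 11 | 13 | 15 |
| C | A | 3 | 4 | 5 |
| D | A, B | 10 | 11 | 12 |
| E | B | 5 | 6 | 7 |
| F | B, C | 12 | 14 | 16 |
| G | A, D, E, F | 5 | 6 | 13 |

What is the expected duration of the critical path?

te_A = (4 + 4·6 + 14)/6 = 42/6 = 7
te_B = (11 + 4·13 + 15)/6 = 78/6 = 13
te_C = (3 + 4·4 + 5)/6 = 24/6 = 4
te_D = (10 + 4·11 + 12)/6 = 66/6 = 11
te_E = (5 + 4·6 + 7)/6 = 36/6 = 6
te_F = (12 + 4·14 + 16)/6 = 84/6 = 14
te_G = (5 + 4·6 + 13)/6 = 42/6 = 7

Forward pass:
ES_A = 0; EF_A = 7
ES_B = 0; EF_B = 13
ES_C = 7; EF_C = 7+4 = 11
ES_D = max(EF_A=7, EF_B=13) = 13; EF_D = 13+11 = 24
ES_E = 13; EF_E = 13+6 = 19
ES_F = max(EF_B=13, EF_C=11) = 13; EF_F = 13+14 = 27
ES_G = max(EF_A=7, EF_D=24, EF_E=19, EF_F=27) = 27; EF_G = 27+7 = 34
Expected project duration μ = 34 days. Critical path: B → F → G.

34 days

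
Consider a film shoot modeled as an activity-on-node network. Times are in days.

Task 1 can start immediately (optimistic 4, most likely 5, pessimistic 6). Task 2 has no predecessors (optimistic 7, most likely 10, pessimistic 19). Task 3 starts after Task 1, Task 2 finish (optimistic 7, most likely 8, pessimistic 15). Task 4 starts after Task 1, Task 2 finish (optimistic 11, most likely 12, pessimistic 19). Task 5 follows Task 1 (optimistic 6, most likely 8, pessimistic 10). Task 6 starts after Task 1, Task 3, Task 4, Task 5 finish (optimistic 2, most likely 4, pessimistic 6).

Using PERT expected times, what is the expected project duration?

te_Task 1 = (4 + 4·5 + 6)/6 = 30/6 = 5
te_Task 2 = (7 + 4·10 + 19)/6 = 66/6 = 11
te_Task 3 = (7 + 4·8 + 15)/6 = 54/6 = 9
te_Task 4 = (11 + 4·12 + 19)/6 = 78/6 = 13
te_Task 5 = (6 + 4·8 + 10)/6 = 48/6 = 8
te_Task 6 = (2 + 4·4 + 6)/6 = 24/6 = 4

Forward pass:
ES_Task 1 = 0; EF_Task 1 = 5
ES_Task 2 = 0; EF_Task 2 = 11
ES_Task 3 = max(EF_Task 1=5, EF_Task 2=11) = 11; EF_Task 3 = 11+9 = 20
ES_Task 4 = max(EF_Task 1=5, EF_Task 2=11) = 11; EF_Task 4 = 11+13 = 24
ES_Task 5 = 5; EF_Task 5 = 5+8 = 13
ES_Task 6 = max(EF_Task 1=5, EF_Task 3=20, EF_Task 4=24, EF_Task 5=13) = 24; EF_Task 6 = 24+4 = 28
Expected project duration μ = 28 days. Critical path: Task 2 → Task 4 → Task 6.

28 days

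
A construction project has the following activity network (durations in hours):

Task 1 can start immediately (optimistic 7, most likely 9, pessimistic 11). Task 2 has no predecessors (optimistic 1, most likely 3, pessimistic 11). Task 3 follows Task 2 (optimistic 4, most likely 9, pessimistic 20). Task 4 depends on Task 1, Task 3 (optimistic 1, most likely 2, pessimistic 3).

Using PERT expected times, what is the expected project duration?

te_Task 1 = (7 + 4·9 + 11)/6 = 54/6 = 9
te_Task 2 = (1 + 4·3 + 11)/6 = 24/6 = 4
te_Task 3 = (4 + 4·9 + 20)/6 = 60/6 = 10
te_Task 4 = (1 + 4·2 + 3)/6 = 12/6 = 2

Forward pass:
ES_Task 1 = 0; EF_Task 1 = 9
ES_Task 2 = 0; EF_Task 2 = 4
ES_Task 3 = 4; EF_Task 3 = 4+10 = 14
ES_Task 4 = max(EF_Task 1=9, EF_Task 3=14) = 14; EF_Task 4 = 14+2 = 16
Expected project duration μ = 16 hours. Critical path: Task 2 → Task 3 → Task 4.

16 hours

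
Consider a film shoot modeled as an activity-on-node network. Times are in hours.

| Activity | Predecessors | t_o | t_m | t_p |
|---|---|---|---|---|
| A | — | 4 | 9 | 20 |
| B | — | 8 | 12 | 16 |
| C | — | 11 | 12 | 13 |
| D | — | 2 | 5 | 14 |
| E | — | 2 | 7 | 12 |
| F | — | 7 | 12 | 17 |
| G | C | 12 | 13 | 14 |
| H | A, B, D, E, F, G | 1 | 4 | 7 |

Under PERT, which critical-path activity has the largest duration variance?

H

te_A = (4 + 4·9 + 20)/6 = 60/6 = 10; σ²_A = ((20−4)/6)² = 7.111
te_B = (8 + 4·12 + 16)/6 = 72/6 = 12; σ²_B = ((16−8)/6)² = 1.778
te_C = (11 + 4·12 + 13)/6 = 72/6 = 12; σ²_C = ((13−11)/6)² = 0.111
te_D = (2 + 4·5 + 14)/6 = 36/6 = 6; σ²_D = ((14−2)/6)² = 4.000
te_E = (2 + 4·7 + 12)/6 = 42/6 = 7; σ²_E = ((12−2)/6)² = 2.778
te_F = (7 + 4·12 + 17)/6 = 72/6 = 12; σ²_F = ((17−7)/6)² = 2.778
te_G = (12 + 4·13 + 14)/6 = 78/6 = 13; σ²_G = ((14−12)/6)² = 0.111
te_H = (1 + 4·4 + 7)/6 = 24/6 = 4; σ²_H = ((7−1)/6)² = 1.000

Forward pass:
ES_A = 0; EF_A = 10
ES_B = 0; EF_B = 12
ES_C = 0; EF_C = 12
ES_D = 0; EF_D = 6
ES_E = 0; EF_E = 7
ES_F = 0; EF_F = 12
ES_G = 12; EF_G = 12+13 = 25
ES_H = max(EF_A=10, EF_B=12, EF_D=6, EF_E=7, EF_F=12, EF_G=25) = 25; EF_H = 25+4 = 29
Expected project duration μ = 29 hours. Critical path: C → G → H.

Variances on critical path: σ²_C=0.111, σ²_G=0.111, σ²_H=1.000.
Largest is σ²_H = 1.000.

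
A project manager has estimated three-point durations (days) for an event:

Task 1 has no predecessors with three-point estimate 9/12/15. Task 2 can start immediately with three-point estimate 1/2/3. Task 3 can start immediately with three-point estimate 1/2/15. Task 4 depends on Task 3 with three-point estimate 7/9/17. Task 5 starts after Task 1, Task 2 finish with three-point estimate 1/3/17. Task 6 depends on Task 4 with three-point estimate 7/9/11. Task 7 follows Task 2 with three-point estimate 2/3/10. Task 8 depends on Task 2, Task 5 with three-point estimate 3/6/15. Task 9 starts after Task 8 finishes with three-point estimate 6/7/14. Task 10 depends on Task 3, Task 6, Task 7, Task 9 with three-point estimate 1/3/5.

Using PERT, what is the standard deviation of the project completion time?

te_Task 1 = (9 + 4·12 + 15)/6 = 72/6 = 12; σ²_Task 1 = ((15−9)/6)² = 1.000
te_Task 2 = (1 + 4·2 + 3)/6 = 12/6 = 2; σ²_Task 2 = ((3−1)/6)² = 0.111
te_Task 3 = (1 + 4·2 + 15)/6 = 24/6 = 4; σ²_Task 3 = ((15−1)/6)² = 5.444
te_Task 4 = (7 + 4·9 + 17)/6 = 60/6 = 10; σ²_Task 4 = ((17−7)/6)² = 2.778
te_Task 5 = (1 + 4·3 + 17)/6 = 30/6 = 5; σ²_Task 5 = ((17−1)/6)² = 7.111
te_Task 6 = (7 + 4·9 + 11)/6 = 54/6 = 9; σ²_Task 6 = ((11−7)/6)² = 0.444
te_Task 7 = (2 + 4·3 + 10)/6 = 24/6 = 4; σ²_Task 7 = ((10−2)/6)² = 1.778
te_Task 8 = (3 + 4·6 + 15)/6 = 42/6 = 7; σ²_Task 8 = ((15−3)/6)² = 4.000
te_Task 9 = (6 + 4·7 + 14)/6 = 48/6 = 8; σ²_Task 9 = ((14−6)/6)² = 1.778
te_Task 10 = (1 + 4·3 + 5)/6 = 18/6 = 3; σ²_Task 10 = ((5−1)/6)² = 0.444

Forward pass:
ES_Task 1 = 0; EF_Task 1 = 12
ES_Task 2 = 0; EF_Task 2 = 2
ES_Task 3 = 0; EF_Task 3 = 4
ES_Task 4 = 4; EF_Task 4 = 4+10 = 14
ES_Task 5 = max(EF_Task 1=12, EF_Task 2=2) = 12; EF_Task 5 = 12+5 = 17
ES_Task 6 = 14; EF_Task 6 = 14+9 = 23
ES_Task 7 = 2; EF_Task 7 = 2+4 = 6
ES_Task 8 = max(EF_Task 2=2, EF_Task 5=17) = 17; EF_Task 8 = 17+7 = 24
ES_Task 9 = 24; EF_Task 9 = 24+8 = 32
ES_Task 10 = max(EF_Task 3=4, EF_Task 6=23, EF_Task 7=6, EF_Task 9=32) = 32; EF_Task 10 = 32+3 = 35
Expected project duration μ = 35 days. Critical path: Task 1 → Task 5 → Task 8 → Task 9 → Task 10.

Variance along critical path = 1.000 + 7.111 + 4.000 + 1.778 + 0.444 = 14.333
σ = √14.333 = 3.786 days

3.79 days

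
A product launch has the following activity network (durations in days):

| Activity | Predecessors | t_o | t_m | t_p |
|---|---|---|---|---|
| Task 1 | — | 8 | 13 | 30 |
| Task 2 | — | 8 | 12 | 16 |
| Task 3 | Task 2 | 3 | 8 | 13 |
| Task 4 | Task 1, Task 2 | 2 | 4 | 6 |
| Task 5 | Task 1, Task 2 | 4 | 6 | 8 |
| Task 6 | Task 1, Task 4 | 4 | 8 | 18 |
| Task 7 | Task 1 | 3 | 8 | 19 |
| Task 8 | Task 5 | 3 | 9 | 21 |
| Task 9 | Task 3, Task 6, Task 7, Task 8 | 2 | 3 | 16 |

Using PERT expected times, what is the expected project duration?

36 days

te_Task 1 = (8 + 4·13 + 30)/6 = 90/6 = 15
te_Task 2 = (8 + 4·12 + 16)/6 = 72/6 = 12
te_Task 3 = (3 + 4·8 + 13)/6 = 48/6 = 8
te_Task 4 = (2 + 4·4 + 6)/6 = 24/6 = 4
te_Task 5 = (4 + 4·6 + 8)/6 = 36/6 = 6
te_Task 6 = (4 + 4·8 + 18)/6 = 54/6 = 9
te_Task 7 = (3 + 4·8 + 19)/6 = 54/6 = 9
te_Task 8 = (3 + 4·9 + 21)/6 = 60/6 = 10
te_Task 9 = (2 + 4·3 + 16)/6 = 30/6 = 5

Forward pass:
ES_Task 1 = 0; EF_Task 1 = 15
ES_Task 2 = 0; EF_Task 2 = 12
ES_Task 3 = 12; EF_Task 3 = 12+8 = 20
ES_Task 4 = max(EF_Task 1=15, EF_Task 2=12) = 15; EF_Task 4 = 15+4 = 19
ES_Task 5 = max(EF_Task 1=15, EF_Task 2=12) = 15; EF_Task 5 = 15+6 = 21
ES_Task 6 = max(EF_Task 1=15, EF_Task 4=19) = 19; EF_Task 6 = 19+9 = 28
ES_Task 7 = 15; EF_Task 7 = 15+9 = 24
ES_Task 8 = 21; EF_Task 8 = 21+10 = 31
ES_Task 9 = max(EF_Task 3=20, EF_Task 6=28, EF_Task 7=24, EF_Task 8=31) = 31; EF_Task 9 = 31+5 = 36
Expected project duration μ = 36 days. Critical path: Task 1 → Task 5 → Task 8 → Task 9.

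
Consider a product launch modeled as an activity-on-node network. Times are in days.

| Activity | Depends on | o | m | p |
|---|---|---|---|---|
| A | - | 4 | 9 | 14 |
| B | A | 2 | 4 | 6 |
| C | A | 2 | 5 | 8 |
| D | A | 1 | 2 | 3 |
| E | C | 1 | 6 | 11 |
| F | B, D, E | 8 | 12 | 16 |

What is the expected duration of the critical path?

32 days

te_A = (4 + 4·9 + 14)/6 = 54/6 = 9
te_B = (2 + 4·4 + 6)/6 = 24/6 = 4
te_C = (2 + 4·5 + 8)/6 = 30/6 = 5
te_D = (1 + 4·2 + 3)/6 = 12/6 = 2
te_E = (1 + 4·6 + 11)/6 = 36/6 = 6
te_F = (8 + 4·12 + 16)/6 = 72/6 = 12

Forward pass:
ES_A = 0; EF_A = 9
ES_B = 9; EF_B = 9+4 = 13
ES_C = 9; EF_C = 9+5 = 14
ES_D = 9; EF_D = 9+2 = 11
ES_E = 14; EF_E = 14+6 = 20
ES_F = max(EF_B=13, EF_D=11, EF_E=20) = 20; EF_F = 20+12 = 32
Expected project duration μ = 32 days. Critical path: A → C → E → F.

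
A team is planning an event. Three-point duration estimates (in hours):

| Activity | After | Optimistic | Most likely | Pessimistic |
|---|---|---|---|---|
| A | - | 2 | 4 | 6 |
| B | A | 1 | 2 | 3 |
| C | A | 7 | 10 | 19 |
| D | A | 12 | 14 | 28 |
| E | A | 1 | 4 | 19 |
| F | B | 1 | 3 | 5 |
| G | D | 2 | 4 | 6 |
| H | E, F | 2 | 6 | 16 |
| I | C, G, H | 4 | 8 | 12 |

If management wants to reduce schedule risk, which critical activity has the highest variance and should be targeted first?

D

te_A = (2 + 4·4 + 6)/6 = 24/6 = 4; σ²_A = ((6−2)/6)² = 0.444
te_B = (1 + 4·2 + 3)/6 = 12/6 = 2; σ²_B = ((3−1)/6)² = 0.111
te_C = (7 + 4·10 + 19)/6 = 66/6 = 11; σ²_C = ((19−7)/6)² = 4.000
te_D = (12 + 4·14 + 28)/6 = 96/6 = 16; σ²_D = ((28−12)/6)² = 7.111
te_E = (1 + 4·4 + 19)/6 = 36/6 = 6; σ²_E = ((19−1)/6)² = 9.000
te_F = (1 + 4·3 + 5)/6 = 18/6 = 3; σ²_F = ((5−1)/6)² = 0.444
te_G = (2 + 4·4 + 6)/6 = 24/6 = 4; σ²_G = ((6−2)/6)² = 0.444
te_H = (2 + 4·6 + 16)/6 = 42/6 = 7; σ²_H = ((16−2)/6)² = 5.444
te_I = (4 + 4·8 + 12)/6 = 48/6 = 8; σ²_I = ((12−4)/6)² = 1.778

Forward pass:
ES_A = 0; EF_A = 4
ES_B = 4; EF_B = 4+2 = 6
ES_C = 4; EF_C = 4+11 = 15
ES_D = 4; EF_D = 4+16 = 20
ES_E = 4; EF_E = 4+6 = 10
ES_F = 6; EF_F = 6+3 = 9
ES_G = 20; EF_G = 20+4 = 24
ES_H = max(EF_E=10, EF_F=9) = 10; EF_H = 10+7 = 17
ES_I = max(EF_C=15, EF_G=24, EF_H=17) = 24; EF_I = 24+8 = 32
Expected project duration μ = 32 hours. Critical path: A → D → G → I.

Variances on critical path: σ²_A=0.444, σ²_D=7.111, σ²_G=0.444, σ²_I=1.778.
Largest is σ²_D = 7.111.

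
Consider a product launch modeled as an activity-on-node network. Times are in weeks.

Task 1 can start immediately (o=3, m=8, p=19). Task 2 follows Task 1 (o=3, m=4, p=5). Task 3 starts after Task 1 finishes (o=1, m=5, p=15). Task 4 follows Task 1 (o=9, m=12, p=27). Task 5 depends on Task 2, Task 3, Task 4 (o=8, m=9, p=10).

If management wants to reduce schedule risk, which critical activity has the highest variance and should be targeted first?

Task 4

te_Task 1 = (3 + 4·8 + 19)/6 = 54/6 = 9; σ²_Task 1 = ((19−3)/6)² = 7.111
te_Task 2 = (3 + 4·4 + 5)/6 = 24/6 = 4; σ²_Task 2 = ((5−3)/6)² = 0.111
te_Task 3 = (1 + 4·5 + 15)/6 = 36/6 = 6; σ²_Task 3 = ((15−1)/6)² = 5.444
te_Task 4 = (9 + 4·12 + 27)/6 = 84/6 = 14; σ²_Task 4 = ((27−9)/6)² = 9.000
te_Task 5 = (8 + 4·9 + 10)/6 = 54/6 = 9; σ²_Task 5 = ((10−8)/6)² = 0.111

Forward pass:
ES_Task 1 = 0; EF_Task 1 = 9
ES_Task 2 = 9; EF_Task 2 = 9+4 = 13
ES_Task 3 = 9; EF_Task 3 = 9+6 = 15
ES_Task 4 = 9; EF_Task 4 = 9+14 = 23
ES_Task 5 = max(EF_Task 2=13, EF_Task 3=15, EF_Task 4=23) = 23; EF_Task 5 = 23+9 = 32
Expected project duration μ = 32 weeks. Critical path: Task 1 → Task 4 → Task 5.

Variances on critical path: σ²_Task 1=7.111, σ²_Task 4=9.000, σ²_Task 5=0.111.
Largest is σ²_Task 4 = 9.000.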